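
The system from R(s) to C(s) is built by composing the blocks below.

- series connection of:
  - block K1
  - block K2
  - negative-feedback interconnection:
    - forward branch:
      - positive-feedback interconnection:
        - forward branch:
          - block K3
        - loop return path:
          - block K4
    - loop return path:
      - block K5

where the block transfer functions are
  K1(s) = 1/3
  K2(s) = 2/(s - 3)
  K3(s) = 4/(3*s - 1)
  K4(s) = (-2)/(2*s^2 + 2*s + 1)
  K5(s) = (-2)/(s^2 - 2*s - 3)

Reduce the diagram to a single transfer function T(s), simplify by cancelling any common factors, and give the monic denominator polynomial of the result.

Reducing step by step:

1. collapse the loop (K3 forward, K4 return): (8*s^2 + 8*s + 4)/(6*s^3 + 4*s^2 + s + 7)
2. reduce the feedback loop with forward [K3/(1-K3*K4)] and return K5: (8*s^4 - 8*s^3 - 36*s^2 - 32*s - 12)/(6*s^5 - 8*s^4 - 25*s^3 - 23*s^2 - 33*s - 29)
3. series reduction of K1, K2, [[K3/(1-K3*K4)]/(1+[K3/(1-K3*K4)]*K5)]: (16*s^3 + 32*s^2 + 24*s + 8)/(18*s^5 - 24*s^4 - 75*s^3 - 69*s^2 - 99*s - 87)
No further cancellation is possible in the step-3 result, so that is T(s). Its denominator becomes monic after dividing by the leading coefficient 18.

Answer: s^5 - 4*s^4/3 - 25*s^3/6 - 23*s^2/6 - 11*s/2 - 29/6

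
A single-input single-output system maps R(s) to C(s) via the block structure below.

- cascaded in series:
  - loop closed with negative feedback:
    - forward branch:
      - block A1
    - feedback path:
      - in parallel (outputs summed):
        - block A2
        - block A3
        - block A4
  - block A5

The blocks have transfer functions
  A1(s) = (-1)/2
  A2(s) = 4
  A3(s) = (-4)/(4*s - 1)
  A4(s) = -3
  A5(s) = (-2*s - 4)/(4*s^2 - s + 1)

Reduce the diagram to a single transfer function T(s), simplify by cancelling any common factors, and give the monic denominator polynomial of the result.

(1) add A2, A3, A4 (parallel) gives (4*s - 5)/(4*s - 1)
(2) close the feedback loop around A1, (A2+A3+A4) gives (1 - 4*s)/(4*s + 3)
(3) series reduction of [A1/(1+A1*(A2+A3+A4))], A5 gives (8*s^2 + 14*s - 4)/(16*s^3 + 8*s^2 + s + 3)
Step 3 gives the fully reduced T(s), with no common factor left to cancel. The denominator's leading coefficient is 16, so divide each of its coefficients by 16 to get the monic form.

Final answer: s^3 + s^2/2 + s/16 + 3/16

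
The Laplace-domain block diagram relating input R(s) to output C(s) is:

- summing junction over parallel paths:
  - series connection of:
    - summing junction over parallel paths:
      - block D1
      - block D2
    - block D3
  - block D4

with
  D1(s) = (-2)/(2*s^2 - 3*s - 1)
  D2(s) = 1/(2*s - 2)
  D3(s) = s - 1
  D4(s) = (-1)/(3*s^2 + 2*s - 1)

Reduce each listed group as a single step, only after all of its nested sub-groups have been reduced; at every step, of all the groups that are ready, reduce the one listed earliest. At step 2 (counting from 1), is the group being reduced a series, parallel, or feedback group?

[1] add D1, D2 (parallel)
[2] reduce the series chain (D1+D2), D3
[3] parallel reduction of ((D1+D2)*D3), D4
At step 2 the group reduced is series.

Final answer: series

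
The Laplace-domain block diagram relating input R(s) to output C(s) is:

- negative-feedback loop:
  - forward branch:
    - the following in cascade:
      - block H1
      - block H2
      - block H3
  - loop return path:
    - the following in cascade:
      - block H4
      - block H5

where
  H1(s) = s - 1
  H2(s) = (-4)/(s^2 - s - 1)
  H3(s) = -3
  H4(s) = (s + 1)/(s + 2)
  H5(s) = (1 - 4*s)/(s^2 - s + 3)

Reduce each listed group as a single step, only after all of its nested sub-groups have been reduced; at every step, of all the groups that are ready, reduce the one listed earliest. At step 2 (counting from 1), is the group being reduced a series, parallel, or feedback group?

1. series reduction of H1, H2, H3
2. series reduction of H4, H5
3. feedback reduction of (H1*H2*H3), (H4*H5)
Step 2 collapses a series group.

Hence the answer: series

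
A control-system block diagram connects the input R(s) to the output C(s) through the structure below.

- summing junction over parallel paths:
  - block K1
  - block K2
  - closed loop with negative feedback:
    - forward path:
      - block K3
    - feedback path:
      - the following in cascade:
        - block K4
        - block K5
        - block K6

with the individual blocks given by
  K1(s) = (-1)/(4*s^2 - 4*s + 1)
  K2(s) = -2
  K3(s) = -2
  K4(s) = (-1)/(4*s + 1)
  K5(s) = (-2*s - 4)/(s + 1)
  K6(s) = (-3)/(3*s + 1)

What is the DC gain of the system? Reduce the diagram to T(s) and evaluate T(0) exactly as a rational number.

1. multiply K4, K5, K6 (series) gives (-6*s - 12)/(12*s^3 + 19*s^2 + 8*s + 1)
2. close the feedback loop around K3, (K4*K5*K6) gives (-24*s^3 - 38*s^2 - 16*s - 2)/(12*s^3 + 19*s^2 + 20*s + 25)
3. reduce the parallel group K1, K2, [K3/(1+K3*(K4*K5*K6))] gives (-192*s^5 - 112*s^4 + 20*s^3 - 79*s^2 + 132*s - 77)/(48*s^5 + 28*s^4 + 16*s^3 + 39*s^2 - 80*s + 25)
Evaluating the step-3 result (the overall T(s)) at s = 0 gives T(0) = -77/25.

Answer: -77/25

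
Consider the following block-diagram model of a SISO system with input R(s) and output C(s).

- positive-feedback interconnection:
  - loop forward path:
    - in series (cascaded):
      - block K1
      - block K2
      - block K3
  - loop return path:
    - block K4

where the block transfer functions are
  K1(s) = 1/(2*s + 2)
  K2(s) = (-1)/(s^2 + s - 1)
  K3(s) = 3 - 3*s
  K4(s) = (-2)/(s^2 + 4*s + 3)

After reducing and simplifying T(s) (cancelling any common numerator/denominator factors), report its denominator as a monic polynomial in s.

Step 1 - series reduction of K1, K2, K3; result (3*s - 3)/(2*s^3 + 4*s^2 - 2)
Step 2 - collapse the loop ((K1*K2*K3) forward, K4 return); result (3*s^3 + 9*s^2 - 3*s - 9)/(2*s^5 + 12*s^4 + 22*s^3 + 10*s^2 - 2*s - 12)
Step 2 gives the fully reduced T(s), with no common factor left to cancel. The denominator's leading coefficient is 2, so divide each of its coefficients by 2 to get the monic form.

Hence the answer: s^5 + 6*s^4 + 11*s^3 + 5*s^2 - s - 6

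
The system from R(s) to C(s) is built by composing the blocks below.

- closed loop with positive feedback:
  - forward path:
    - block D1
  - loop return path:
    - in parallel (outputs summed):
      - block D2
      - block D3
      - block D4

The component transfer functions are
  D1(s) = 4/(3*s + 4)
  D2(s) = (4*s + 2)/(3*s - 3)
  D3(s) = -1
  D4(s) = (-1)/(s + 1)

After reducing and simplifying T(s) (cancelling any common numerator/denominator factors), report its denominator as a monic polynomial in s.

Reducing step by step:

(1) add D2, D3, D4 (parallel) gives (s^2 + 3*s + 8)/(3*s^2 - 3)
(2) close the feedback loop around D1, (D2+D3+D4) gives (12*s^2 - 12)/(9*s^3 + 8*s^2 - 21*s - 44)
T(s) is the step-2 result (common factors already cancelled). Leading coefficient of the denominator: 9. Divide through by 9 for the monic polynomial.

Answer: s^3 + 8*s^2/9 - 7*s/3 - 44/9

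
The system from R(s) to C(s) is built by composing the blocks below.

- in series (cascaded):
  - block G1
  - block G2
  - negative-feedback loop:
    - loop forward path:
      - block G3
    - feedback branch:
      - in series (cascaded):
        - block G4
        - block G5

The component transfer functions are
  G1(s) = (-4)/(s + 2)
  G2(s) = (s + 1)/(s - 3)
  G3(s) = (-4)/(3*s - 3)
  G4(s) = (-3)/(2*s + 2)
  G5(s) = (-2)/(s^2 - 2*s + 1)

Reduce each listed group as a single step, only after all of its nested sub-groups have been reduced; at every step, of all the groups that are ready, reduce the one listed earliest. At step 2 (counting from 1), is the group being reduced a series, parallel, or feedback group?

Step 1. combine G4, G5 in series
Step 2. collapse the loop (G3 forward, (G4*G5) return)
Step 3. reduce the series chain G1, G2, [G3/(1+G3*(G4*G5))]
The group at step 2 is a feedback group.

Answer: feedback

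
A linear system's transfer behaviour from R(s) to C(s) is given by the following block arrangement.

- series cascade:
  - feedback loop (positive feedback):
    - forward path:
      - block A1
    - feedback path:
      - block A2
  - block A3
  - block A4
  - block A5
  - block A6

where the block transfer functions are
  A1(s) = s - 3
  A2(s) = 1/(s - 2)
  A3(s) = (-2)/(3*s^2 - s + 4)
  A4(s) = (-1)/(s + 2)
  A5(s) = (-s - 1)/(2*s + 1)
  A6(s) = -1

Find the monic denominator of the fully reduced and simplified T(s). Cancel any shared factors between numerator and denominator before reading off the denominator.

Step 1. collapse the loop (A1 forward, A2 return), giving s^2 - 5*s + 6
Step 2. cascade [A1/(1-A1*A2)], A3, A4, A5, A6, giving (2*s^3 - 8*s^2 + 2*s + 12)/(6*s^4 + 13*s^3 + 9*s^2 + 18*s + 8)
The result of step 2 is T(s) in lowest terms. Its denominator has leading coefficient 6; dividing the denominator through by 6 makes it monic.

Answer: s^4 + 13*s^3/6 + 3*s^2/2 + 3*s + 4/3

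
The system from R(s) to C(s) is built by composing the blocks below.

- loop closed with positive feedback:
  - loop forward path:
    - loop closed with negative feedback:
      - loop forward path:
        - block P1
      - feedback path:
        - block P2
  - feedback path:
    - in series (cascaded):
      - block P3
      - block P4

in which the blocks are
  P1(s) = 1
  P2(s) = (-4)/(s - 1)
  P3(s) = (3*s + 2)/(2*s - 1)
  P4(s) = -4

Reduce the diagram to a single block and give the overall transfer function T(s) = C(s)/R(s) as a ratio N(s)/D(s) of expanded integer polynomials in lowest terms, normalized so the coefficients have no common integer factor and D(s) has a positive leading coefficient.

First reduce the diagram to T(s).

(1) collapse the loop (P1 forward, P2 return) gives (s - 1)/(s - 5)
(2) reduce the series chain P3, P4 gives (-12*s - 8)/(2*s - 1)
(3) feedback reduction of [P1/(1+P1*P2)], (P3*P4); the result is T(s) itself (integer coefficients, no common factor, positive leading denominator coefficient)

Answer: (2*s^2 - 3*s + 1)/(14*s^2 - 15*s - 3)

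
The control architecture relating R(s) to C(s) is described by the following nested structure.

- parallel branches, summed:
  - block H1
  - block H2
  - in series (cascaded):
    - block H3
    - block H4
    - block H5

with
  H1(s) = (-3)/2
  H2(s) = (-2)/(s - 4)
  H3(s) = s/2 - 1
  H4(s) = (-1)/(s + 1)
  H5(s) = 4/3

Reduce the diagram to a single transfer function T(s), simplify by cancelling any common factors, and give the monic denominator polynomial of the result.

Step 1. multiply H3, H4, H5 (series) = (4 - 2*s)/(3*s + 3)
Step 2. sum the parallel branches H1, H2, (H3*H4*H5) = (-13*s^2 + 39*s - 8)/(6*s^2 - 18*s - 24)
The result of step 2 is T(s) in lowest terms. Its denominator has leading coefficient 6; dividing the denominator through by 6 makes it monic.

Therefore the answer is s^2 - 3*s - 4.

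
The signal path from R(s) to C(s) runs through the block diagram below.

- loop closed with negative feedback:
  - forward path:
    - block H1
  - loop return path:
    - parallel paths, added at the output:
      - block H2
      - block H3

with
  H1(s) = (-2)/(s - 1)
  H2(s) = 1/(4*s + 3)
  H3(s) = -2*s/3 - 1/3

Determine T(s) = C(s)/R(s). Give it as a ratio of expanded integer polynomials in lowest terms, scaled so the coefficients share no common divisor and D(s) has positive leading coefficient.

Step 1: add H2, H3 (parallel): (-8*s^2 - 10*s)/(12*s + 9)
Step 2: reduce the feedback loop with forward H1 and return (H2+H3), giving the overall T(s)

Hence the answer: (-24*s - 18)/(28*s^2 + 17*s - 9)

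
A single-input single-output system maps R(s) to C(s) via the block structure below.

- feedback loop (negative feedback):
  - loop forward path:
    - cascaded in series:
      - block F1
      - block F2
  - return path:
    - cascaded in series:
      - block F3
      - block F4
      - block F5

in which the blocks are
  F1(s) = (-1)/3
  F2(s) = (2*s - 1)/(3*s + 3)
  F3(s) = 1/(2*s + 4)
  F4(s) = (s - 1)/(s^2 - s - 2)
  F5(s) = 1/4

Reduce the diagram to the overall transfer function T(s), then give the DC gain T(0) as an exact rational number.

Step 1: reduce the series chain F1, F2; result (1 - 2*s)/(9*s + 9)
Step 2: reduce the series chain F3, F4, F5; result (s - 1)/(8*s^3 + 8*s^2 - 32*s - 32)
Step 3: feedback reduction of (F1*F2), (F3*F4*F5); result (-16*s^4 - 8*s^3 + 72*s^2 + 32*s - 32)/(72*s^4 + 144*s^3 - 218*s^2 - 573*s - 289)
Evaluating the step-3 result (the overall T(s)) at s = 0 gives T(0) = -32/(-289) = 32/289.

Therefore the answer is 32/289.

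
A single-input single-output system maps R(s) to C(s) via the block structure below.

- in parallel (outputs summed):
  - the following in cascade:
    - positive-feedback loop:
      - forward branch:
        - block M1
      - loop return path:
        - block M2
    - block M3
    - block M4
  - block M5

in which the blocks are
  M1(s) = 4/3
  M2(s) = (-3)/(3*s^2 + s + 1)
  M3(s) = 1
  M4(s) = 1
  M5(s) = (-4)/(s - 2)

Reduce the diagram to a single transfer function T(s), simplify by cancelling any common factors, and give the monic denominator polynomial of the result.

Answer: s^3 - 5*s^2/3 + s - 10/3

Working:
[1] feedback reduction of M1, M2; result (12*s^2 + 4*s + 4)/(9*s^2 + 3*s + 15)
[2] reduce the series chain [M1/(1-M1*M2)], M3, M4; result (12*s^2 + 4*s + 4)/(9*s^2 + 3*s + 15)
[3] add ([M1/(1-M1*M2)]*M3*M4), M5 (parallel); result (12*s^3 - 56*s^2 - 16*s - 68)/(9*s^3 - 15*s^2 + 9*s - 30)
Step 3 gives the fully reduced T(s), with no common factor left to cancel. The denominator's leading coefficient is 9, so divide each of its coefficients by 9 to get the monic form.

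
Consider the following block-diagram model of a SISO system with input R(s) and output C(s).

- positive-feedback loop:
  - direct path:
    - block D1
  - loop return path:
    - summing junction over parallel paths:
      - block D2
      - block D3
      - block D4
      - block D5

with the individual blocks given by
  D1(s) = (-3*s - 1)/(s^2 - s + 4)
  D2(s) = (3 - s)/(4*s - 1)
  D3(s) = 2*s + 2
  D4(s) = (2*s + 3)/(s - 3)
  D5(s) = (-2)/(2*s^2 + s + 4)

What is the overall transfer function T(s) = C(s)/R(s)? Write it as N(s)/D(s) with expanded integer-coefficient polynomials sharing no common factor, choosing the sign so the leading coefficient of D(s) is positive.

Answer: (-24*s^5 + 58*s^4 - 5*s^3 + 138*s^2 + 13*s - 12)/(56*s^6 - 56*s^5 + 88*s^4 - 337*s^3 + 41*s^2 - 294*s + 18)

Working:
Step 1: add D2, D3, D4, D5 (parallel), giving (16*s^5 - 14*s^4 + 13*s^3 - 68*s^2 + 4*s - 30)/(8*s^4 - 22*s^3 + 9*s^2 - 49*s + 12)
Step 2: collapse the loop (D1 forward, (D2+D3+D4+D5) return) - this is the overall T(s), already in the required normalized form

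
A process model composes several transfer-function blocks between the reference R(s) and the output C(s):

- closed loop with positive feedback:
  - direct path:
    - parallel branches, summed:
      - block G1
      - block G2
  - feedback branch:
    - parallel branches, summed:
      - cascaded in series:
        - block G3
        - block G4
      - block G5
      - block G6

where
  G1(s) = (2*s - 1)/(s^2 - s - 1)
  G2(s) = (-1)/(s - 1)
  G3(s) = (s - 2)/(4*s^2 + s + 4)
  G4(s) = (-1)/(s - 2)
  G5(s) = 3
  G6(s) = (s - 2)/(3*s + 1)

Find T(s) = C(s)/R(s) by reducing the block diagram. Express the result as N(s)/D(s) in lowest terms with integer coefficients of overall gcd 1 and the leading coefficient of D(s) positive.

Step 1 - combine G1, G2 in parallel gives (s^2 - 2*s + 2)/(s^3 - 2*s^2 + 1)
Step 2 - combine G3, G4 in series gives (-1)/(4*s^2 + s + 4)
Step 3 - sum the parallel branches (G3*G4), G5, G6 gives (40*s^3 + 14*s^2 + 38*s + 3)/(12*s^3 + 7*s^2 + 13*s + 4)
Step 4 - feedback reduction of (G1+G2), ((G3*G4)+G5+G6) - this is the overall T(s), already in the required normalized form

Hence the answer: (12*s^5 - 17*s^4 + 23*s^3 - 8*s^2 + 18*s + 8)/(12*s^6 - 57*s^5 + 65*s^4 - 100*s^3 + 44*s^2 - 57*s - 2)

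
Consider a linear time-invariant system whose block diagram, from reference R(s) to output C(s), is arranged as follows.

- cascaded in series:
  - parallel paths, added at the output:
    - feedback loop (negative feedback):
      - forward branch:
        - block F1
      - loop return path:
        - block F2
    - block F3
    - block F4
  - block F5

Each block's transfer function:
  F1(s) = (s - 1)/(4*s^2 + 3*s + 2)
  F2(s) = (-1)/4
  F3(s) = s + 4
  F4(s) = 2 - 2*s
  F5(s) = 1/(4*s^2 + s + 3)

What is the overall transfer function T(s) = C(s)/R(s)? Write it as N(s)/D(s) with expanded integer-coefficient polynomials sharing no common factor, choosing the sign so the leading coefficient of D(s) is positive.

[1] feedback reduction of F1, F2 gives (4*s - 4)/(16*s^2 + 11*s + 9)
[2] add [F1/(1+F1*F2)], F3, F4 (parallel) gives (-16*s^3 + 85*s^2 + 61*s + 50)/(16*s^2 + 11*s + 9)
[3] combine ([F1/(1+F1*F2)]+F3+F4), F5 in series: this yields T(s), and no further normalization is needed

Answer: (-16*s^3 + 85*s^2 + 61*s + 50)/(64*s^4 + 60*s^3 + 95*s^2 + 42*s + 27)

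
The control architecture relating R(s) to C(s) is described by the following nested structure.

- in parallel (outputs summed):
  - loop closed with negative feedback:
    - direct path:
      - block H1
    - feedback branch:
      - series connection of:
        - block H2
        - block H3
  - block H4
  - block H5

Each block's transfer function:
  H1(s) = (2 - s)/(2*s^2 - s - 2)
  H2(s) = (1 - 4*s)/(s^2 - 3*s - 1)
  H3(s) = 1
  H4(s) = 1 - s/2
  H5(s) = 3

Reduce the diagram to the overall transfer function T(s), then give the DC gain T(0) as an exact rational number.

Step 1 - reduce the series chain H2, H3 = (1 - 4*s)/(s^2 - 3*s - 1)
Step 2 - reduce the feedback loop with forward H1 and return (H2*H3) = (-s^3 + 5*s^2 - 5*s - 2)/(2*s^4 - 7*s^3 + 3*s^2 - 2*s + 4)
Step 3 - combine [H1/(1+H1*(H2*H3))], H4, H5 in parallel = (-2*s^5 + 23*s^4 - 61*s^3 + 36*s^2 - 30*s + 28)/(4*s^4 - 14*s^3 + 6*s^2 - 4*s + 8)
That last expression is T(s); at s = 0 only the constant terms survive, so T(0) = 28/8 = 7/2.

Therefore the answer is 7/2.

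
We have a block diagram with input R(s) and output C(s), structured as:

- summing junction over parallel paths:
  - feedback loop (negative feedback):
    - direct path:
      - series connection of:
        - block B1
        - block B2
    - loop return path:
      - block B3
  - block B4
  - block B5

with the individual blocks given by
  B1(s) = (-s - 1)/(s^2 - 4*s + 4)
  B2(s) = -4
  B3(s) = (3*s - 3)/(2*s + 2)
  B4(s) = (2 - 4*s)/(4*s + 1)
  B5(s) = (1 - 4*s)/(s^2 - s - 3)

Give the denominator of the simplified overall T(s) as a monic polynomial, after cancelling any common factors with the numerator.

[1] combine B1, B2 in series, giving (4*s + 4)/(s^2 - 4*s + 4)
[2] collapse the loop ((B1*B2) forward, B3 return), giving (4*s + 4)/(s^2 + 2*s - 2)
[3] reduce the parallel group [(B1*B2)/(1+(B1*B2)*B3)], B4, B5, giving (-4*s^5 - 2*s^4 + 2*s^3 - 29*s^2 - 94*s - 2)/(4*s^5 + 5*s^4 - 27*s^3 - 23*s^2 + 20*s + 6)
No further cancellation is possible in the step-3 result, so that is T(s). Its denominator becomes monic after dividing by the leading coefficient 4.

Final answer: s^5 + 5*s^4/4 - 27*s^3/4 - 23*s^2/4 + 5*s + 3/2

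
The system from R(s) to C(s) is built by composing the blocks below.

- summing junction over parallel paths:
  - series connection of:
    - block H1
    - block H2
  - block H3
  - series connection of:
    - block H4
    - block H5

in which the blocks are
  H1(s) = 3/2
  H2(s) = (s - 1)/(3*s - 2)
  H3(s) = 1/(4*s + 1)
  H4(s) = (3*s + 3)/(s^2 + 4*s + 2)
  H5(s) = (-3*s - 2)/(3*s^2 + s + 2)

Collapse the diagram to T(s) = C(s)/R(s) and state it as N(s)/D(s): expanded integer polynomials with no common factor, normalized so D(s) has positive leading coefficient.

Reducing step by step:

Step 1. reduce the series chain H1, H2, giving (3*s - 3)/(6*s - 4)
Step 2. multiply H4, H5 (series), giving (-9*s^2 - 15*s - 6)/(3*s^4 + 13*s^3 + 12*s^2 + 10*s + 4)
Step 3. parallel reduction of (H1*H2), H3, (H4*H5); the result is T(s) itself (integer coefficients, no common factor, positive leading denominator coefficient)

Answer: (36*s^6 + 147*s^5 - 132*s^4 - 277*s^3 - 24*s^2 + 38*s - 4)/(72*s^6 + 282*s^5 + 146*s^4 + 68*s^3 - 52*s^2 - 80*s - 16)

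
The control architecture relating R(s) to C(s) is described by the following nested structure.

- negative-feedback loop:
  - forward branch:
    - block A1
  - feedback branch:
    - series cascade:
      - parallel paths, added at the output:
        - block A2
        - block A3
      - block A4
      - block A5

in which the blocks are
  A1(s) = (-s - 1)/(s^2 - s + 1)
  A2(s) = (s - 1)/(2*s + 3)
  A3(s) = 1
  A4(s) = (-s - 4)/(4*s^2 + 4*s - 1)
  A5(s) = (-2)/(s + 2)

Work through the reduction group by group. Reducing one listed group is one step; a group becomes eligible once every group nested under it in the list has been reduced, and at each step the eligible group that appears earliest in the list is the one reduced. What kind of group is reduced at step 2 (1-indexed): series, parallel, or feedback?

The answer is series.

Reasoning:
(1) sum the parallel branches A2, A3
(2) series reduction of (A2+A3), A4, A5
(3) apply the feedback formula to A1, ((A2+A3)*A4*A5)
At step 2 the group reduced is series.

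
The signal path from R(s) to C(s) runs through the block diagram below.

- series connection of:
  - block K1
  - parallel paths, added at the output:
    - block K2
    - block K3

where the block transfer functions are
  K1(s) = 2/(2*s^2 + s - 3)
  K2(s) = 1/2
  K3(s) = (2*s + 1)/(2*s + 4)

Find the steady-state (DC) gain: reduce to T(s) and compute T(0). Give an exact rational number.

First reduce the diagram to T(s).

[1] parallel reduction of K2, K3 -> (3*s + 3)/(2*s + 4)
[2] series reduction of K1, (K2+K3) -> (3*s + 3)/(2*s^3 + 5*s^2 - s - 6)
Step 2 gives the overall T(s). Then T(0) = 3/(-6) = -1/2.

Answer: -1/2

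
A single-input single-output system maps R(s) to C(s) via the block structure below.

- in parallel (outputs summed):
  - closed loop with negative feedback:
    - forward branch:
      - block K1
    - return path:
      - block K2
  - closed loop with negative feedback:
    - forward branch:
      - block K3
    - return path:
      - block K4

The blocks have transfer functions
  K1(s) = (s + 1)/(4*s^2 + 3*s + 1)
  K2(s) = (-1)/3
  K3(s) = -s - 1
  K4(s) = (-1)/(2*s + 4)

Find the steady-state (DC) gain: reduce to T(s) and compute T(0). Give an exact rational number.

The answer is 7/10.

Reasoning:
Step 1. feedback reduction of K1, K2 gives (3*s + 3)/(12*s^2 + 8*s + 2)
Step 2. apply the feedback formula to K3, K4 gives (-2*s^2 - 6*s - 4)/(3*s + 5)
Step 3. combine [K1/(1+K1*K2)], [K3/(1+K3*K4)] in parallel gives (-24*s^4 - 88*s^3 - 91*s^2 - 20*s + 7)/(36*s^3 + 84*s^2 + 46*s + 10)
The step-3 result is T(s). Setting s = 0: T(0) = 7/10.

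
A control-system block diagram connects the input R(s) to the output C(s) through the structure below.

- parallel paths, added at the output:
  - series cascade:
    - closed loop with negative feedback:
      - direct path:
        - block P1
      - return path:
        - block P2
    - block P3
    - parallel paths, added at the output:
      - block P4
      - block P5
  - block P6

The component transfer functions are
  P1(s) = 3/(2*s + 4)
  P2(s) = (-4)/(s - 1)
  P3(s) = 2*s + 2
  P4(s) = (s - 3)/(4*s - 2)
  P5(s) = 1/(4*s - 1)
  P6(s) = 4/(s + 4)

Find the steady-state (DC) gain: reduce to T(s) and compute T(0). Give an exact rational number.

First reduce the diagram to T(s).

Step 1. collapse the loop (P1 forward, P2 return) = (3*s - 3)/(2*s^2 + 2*s - 16)
Step 2. add P4, P5 (parallel) = (4*s^2 - 9*s + 1)/(16*s^2 - 12*s + 2)
Step 3. cascade [P1/(1+P1*P2)], P3, (P4+P5) = (12*s^4 - 27*s^3 - 9*s^2 + 27*s - 3)/(16*s^4 + 4*s^3 - 138*s^2 + 98*s - 16)
Step 4. parallel reduction of ([P1/(1+P1*P2)]*P3*(P4+P5)), P6 = (12*s^5 + 85*s^4 - 101*s^3 - 561*s^2 + 497*s - 76)/(16*s^5 + 68*s^4 - 122*s^3 - 454*s^2 + 376*s - 64)
DC gain: substitute s = 0 into T(s) from step 4: T(0) = -76/(-64) = 19/16.

Answer: 19/16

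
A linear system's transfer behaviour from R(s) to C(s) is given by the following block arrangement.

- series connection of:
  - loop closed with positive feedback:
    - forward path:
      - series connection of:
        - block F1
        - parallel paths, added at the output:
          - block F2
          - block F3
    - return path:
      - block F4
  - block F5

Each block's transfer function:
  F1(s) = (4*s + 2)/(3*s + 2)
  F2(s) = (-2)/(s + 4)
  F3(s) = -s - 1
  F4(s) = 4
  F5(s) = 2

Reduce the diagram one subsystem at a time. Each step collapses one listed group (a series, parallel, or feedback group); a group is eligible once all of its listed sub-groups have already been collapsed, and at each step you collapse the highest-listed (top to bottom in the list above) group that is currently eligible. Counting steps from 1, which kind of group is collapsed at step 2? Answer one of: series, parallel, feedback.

Reducing step by step:

1. add F2, F3 (parallel)
2. reduce the series chain F1, (F2+F3)
3. feedback reduction of (F1*(F2+F3)), F4
4. multiply [(F1*(F2+F3))/(1-(F1*(F2+F3))*F4)], F5 (series)
So the answer for step 2 is series.

Answer: series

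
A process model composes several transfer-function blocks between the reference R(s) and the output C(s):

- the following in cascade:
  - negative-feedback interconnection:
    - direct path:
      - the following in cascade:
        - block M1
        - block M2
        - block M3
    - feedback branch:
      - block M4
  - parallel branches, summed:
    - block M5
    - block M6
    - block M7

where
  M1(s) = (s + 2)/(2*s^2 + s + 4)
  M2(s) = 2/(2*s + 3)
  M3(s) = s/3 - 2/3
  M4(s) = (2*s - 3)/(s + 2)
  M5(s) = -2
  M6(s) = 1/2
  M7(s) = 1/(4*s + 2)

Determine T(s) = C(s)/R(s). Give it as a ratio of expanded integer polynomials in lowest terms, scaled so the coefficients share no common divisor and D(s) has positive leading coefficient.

Answer: (-6*s^3 - 2*s^2 + 24*s + 8)/(24*s^4 + 68*s^3 + 66*s^2 + 115*s + 48)

Working:
1. multiply M1, M2, M3 (series); result (2*s^2 - 8)/(12*s^3 + 24*s^2 + 33*s + 36)
2. reduce the feedback loop with forward (M1*M2*M3) and return M4; result (2*s^2 - 8)/(12*s^3 + 28*s^2 + 19*s + 48)
3. parallel reduction of M5, M6, M7; result (-3*s - 1)/(2*s + 1)
4. reduce the series chain [(M1*M2*M3)/(1+(M1*M2*M3)*M4)], (M5+M6+M7); the result is T(s) itself (integer coefficients, no common factor, positive leading denominator coefficient)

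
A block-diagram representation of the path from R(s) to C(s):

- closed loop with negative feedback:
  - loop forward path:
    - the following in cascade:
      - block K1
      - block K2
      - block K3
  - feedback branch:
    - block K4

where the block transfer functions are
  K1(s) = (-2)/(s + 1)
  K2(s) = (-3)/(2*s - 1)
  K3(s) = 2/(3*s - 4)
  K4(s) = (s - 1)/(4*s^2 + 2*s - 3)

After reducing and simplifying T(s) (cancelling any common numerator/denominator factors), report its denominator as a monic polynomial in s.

Step 1: multiply K1, K2, K3 (series) -> 12/(6*s^3 - 5*s^2 - 7*s + 4)
Step 2: apply the feedback formula to (K1*K2*K3), K4 -> (48*s^2 + 24*s - 36)/(24*s^5 - 8*s^4 - 56*s^3 + 17*s^2 + 41*s - 24)
Step 2 gives the fully reduced T(s), with no common factor left to cancel. The denominator's leading coefficient is 24, so divide each of its coefficients by 24 to get the monic form.

Therefore the answer is s^5 - s^4/3 - 7*s^3/3 + 17*s^2/24 + 41*s/24 - 1.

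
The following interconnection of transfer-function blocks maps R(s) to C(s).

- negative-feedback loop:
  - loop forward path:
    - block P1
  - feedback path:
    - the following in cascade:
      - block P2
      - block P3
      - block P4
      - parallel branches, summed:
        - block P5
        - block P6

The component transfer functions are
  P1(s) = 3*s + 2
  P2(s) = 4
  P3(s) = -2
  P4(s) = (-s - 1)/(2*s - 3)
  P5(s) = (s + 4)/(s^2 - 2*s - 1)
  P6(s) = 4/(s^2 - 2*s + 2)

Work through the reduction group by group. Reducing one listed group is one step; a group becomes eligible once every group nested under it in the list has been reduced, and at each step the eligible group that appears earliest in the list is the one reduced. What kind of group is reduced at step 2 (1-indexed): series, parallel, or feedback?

The answer is series.

Reasoning:
1. reduce the parallel group P5, P6
2. reduce the series chain P2, P3, P4, (P5+P6)
3. close the feedback loop around P1, (P2*P3*P4*(P5+P6))
So the answer for step 2 is series.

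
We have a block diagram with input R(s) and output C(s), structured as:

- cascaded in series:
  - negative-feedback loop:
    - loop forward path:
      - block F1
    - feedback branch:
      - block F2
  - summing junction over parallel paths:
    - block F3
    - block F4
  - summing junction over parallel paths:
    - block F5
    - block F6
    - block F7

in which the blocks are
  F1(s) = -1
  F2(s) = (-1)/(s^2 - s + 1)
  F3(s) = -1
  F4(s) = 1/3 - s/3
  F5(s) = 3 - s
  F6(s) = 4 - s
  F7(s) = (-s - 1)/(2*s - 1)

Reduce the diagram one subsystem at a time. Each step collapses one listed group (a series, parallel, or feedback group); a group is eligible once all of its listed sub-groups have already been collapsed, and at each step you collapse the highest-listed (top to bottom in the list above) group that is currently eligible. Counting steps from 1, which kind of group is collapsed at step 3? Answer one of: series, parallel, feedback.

Reducing step by step:

(1) feedback reduction of F1, F2
(2) parallel reduction of F3, F4
(3) add F5, F6, F7 (parallel)
(4) multiply [F1/(1+F1*F2)], (F3+F4), (F5+F6+F7) (series)
The group at step 3 is a parallel group.

Answer: parallel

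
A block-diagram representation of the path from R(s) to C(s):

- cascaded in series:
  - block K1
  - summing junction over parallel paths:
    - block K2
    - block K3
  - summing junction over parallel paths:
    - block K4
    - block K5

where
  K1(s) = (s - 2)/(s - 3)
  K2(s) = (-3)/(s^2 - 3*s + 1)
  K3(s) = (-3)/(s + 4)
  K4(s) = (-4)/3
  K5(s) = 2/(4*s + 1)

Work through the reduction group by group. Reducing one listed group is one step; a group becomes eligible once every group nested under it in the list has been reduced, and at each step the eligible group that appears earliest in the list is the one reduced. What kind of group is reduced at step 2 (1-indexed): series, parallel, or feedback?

1. reduce the parallel group K2, K3
2. reduce the parallel group K4, K5
3. reduce the series chain K1, (K2+K3), (K4+K5)
The group at step 2 is a parallel group.

Final answer: parallel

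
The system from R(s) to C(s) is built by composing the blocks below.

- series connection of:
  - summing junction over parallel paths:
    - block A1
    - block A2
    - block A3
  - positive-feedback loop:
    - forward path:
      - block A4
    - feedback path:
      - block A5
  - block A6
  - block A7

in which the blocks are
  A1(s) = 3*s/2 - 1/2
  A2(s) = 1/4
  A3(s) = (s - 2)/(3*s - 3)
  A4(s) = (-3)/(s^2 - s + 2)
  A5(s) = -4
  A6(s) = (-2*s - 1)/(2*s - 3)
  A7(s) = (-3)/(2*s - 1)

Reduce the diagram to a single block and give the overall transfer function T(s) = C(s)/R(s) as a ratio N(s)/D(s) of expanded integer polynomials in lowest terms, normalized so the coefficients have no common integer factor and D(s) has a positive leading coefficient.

Step 1: combine A1, A2, A3 in parallel; result (18*s^2 - 17*s - 5)/(12*s - 12)
Step 2: feedback reduction of A4, A5; result (-3)/(s^2 - s - 10)
Step 3: combine (A1+A2+A3), [A4/(1-A4*A5)], A6, A7 in series; the result is T(s) itself (integer coefficients, no common factor, positive leading denominator coefficient)

Therefore the answer is (-108*s^3 + 48*s^2 + 81*s + 15)/(16*s^5 - 64*s^4 - 68*s^3 + 424*s^2 - 428*s + 120).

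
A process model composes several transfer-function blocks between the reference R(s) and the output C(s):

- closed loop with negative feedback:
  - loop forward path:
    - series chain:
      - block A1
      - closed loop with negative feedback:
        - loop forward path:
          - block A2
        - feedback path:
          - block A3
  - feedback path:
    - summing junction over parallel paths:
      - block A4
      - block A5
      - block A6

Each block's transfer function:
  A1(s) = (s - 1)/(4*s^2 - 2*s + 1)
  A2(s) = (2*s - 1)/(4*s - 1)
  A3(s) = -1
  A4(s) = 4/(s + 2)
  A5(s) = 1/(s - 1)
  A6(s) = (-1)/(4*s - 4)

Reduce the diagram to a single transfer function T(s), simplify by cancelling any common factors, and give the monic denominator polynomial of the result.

The answer is s^4 + 3*s^3/2 + 7*s^2/16 - 23*s/32 + 5/16.

Reasoning:
Step 1. collapse the loop (A2 forward, A3 return): (2*s - 1)/(2*s)
Step 2. combine A1, [A2/(1+A2*A3)] in series: (2*s^2 - 3*s + 1)/(8*s^3 - 4*s^2 + 2*s)
Step 3. add A4, A5, A6 (parallel): (19*s - 10)/(4*s^2 + 4*s - 8)
Step 4. feedback reduction of (A1*[A2/(1+A2*A3)]), (A4+A5+A6): (8*s^3 + 4*s^2 - 20*s + 8)/(32*s^4 + 48*s^3 + 14*s^2 - 23*s + 10)
That last expression is T(s), already simplified. Scaling its denominator by 1/32 (the reciprocal of the leading coefficient) yields the monic denominator.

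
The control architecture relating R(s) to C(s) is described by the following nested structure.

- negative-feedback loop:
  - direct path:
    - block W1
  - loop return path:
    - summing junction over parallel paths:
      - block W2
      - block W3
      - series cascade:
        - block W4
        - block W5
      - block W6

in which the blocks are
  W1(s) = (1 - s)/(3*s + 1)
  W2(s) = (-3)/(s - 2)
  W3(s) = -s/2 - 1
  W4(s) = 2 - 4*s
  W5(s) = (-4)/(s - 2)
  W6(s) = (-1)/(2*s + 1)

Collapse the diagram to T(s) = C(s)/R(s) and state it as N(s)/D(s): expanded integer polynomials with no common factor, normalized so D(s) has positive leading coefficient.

The answer is (-4*s^3 + 10*s^2 - 2*s - 4)/(2*s^4 - 53*s^3 + 55*s^2 - 10*s - 18).

Reasoning:
Step 1 - reduce the series chain W4, W5; result (16*s - 8)/(s - 2)
Step 2 - reduce the parallel group W2, W3, (W4*W5), W6; result (-2*s^3 + 63*s^2 - 6*s - 14)/(4*s^2 - 6*s - 4)
Step 3 - close the feedback loop around W1, (W2+W3+(W4*W5)+W6): this yields T(s), and no further normalization is needed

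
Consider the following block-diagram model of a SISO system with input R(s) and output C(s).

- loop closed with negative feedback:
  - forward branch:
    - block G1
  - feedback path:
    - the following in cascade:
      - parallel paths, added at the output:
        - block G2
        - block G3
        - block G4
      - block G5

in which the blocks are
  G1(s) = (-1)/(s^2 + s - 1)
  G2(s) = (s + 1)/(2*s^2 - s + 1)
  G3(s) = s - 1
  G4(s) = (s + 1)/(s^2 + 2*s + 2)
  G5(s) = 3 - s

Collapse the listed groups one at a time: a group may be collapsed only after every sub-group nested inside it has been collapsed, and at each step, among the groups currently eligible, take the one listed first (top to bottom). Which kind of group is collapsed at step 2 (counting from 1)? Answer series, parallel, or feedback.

Answer: series

Working:
1. reduce the parallel group G2, G3, G4
2. multiply (G2+G3+G4), G5 (series)
3. apply the feedback formula to G1, ((G2+G3+G4)*G5)
The group at step 2 is a series group.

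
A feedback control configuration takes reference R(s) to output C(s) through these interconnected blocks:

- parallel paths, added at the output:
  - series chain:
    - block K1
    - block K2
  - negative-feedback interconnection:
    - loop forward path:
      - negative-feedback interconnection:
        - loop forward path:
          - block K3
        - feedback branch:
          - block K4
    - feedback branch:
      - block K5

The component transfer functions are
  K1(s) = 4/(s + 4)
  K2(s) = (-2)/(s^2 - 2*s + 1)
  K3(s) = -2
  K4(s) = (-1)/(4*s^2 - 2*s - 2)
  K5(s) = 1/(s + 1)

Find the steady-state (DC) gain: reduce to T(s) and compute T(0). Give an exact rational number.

Step 1. series reduction of K1, K2, giving (-8)/(s^3 + 2*s^2 - 7*s + 4)
Step 2. reduce the feedback loop with forward K3 and return K4, giving (-4*s^2 + 2*s + 2)/(2*s^2 - s)
Step 3. close the feedback loop around [K3/(1+K3*K4)], K5, giving (-4*s^3 - 2*s^2 + 4*s + 2)/(2*s^3 - 3*s^2 + s + 2)
Step 4. combine (K1*K2), [[K3/(1+K3*K4)]/(1+[K3/(1+K3*K4)]*K5)] in parallel, giving (-4*s^6 - 10*s^5 + 28*s^4 - 8*s^3 - 8*s^2 - 6*s - 8)/(2*s^6 + s^5 - 19*s^4 + 33*s^3 - 15*s^2 - 10*s + 8)
DC gain: substitute s = 0 into T(s) from step 4: T(0) = -8/8 = -1.

Final answer: -1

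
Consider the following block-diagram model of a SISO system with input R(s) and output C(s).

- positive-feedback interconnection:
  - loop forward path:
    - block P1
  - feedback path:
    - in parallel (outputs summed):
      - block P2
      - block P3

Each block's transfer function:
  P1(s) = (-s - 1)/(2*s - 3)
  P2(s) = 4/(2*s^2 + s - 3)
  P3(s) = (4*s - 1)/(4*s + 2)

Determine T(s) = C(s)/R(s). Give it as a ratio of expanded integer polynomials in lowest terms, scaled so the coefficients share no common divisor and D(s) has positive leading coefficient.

Answer: (-8*s^4 - 16*s^3 + 2*s^2 + 16*s + 6)/(24*s^4 + 2*s^3 - 39*s^2 + 32*s + 29)

Working:
Step 1 - sum the parallel branches P2, P3 = (8*s^3 + 2*s^2 + 3*s + 11)/(8*s^3 + 8*s^2 - 10*s - 6)
Step 2 - collapse the loop (P1 forward, (P2+P3) return): this yields T(s), and no further normalization is needed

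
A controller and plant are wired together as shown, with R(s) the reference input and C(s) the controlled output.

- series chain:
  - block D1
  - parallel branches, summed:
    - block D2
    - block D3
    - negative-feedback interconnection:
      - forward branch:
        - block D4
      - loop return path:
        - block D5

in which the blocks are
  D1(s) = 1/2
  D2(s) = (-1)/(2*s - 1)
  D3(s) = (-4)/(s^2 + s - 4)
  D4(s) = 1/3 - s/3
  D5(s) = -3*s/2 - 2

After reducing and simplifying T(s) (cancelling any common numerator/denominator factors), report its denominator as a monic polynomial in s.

The answer is s^5 + 5*s^4/6 - 11*s^3/3 + 5*s^2/6 - 7*s/3 + 4/3.

Reasoning:
(1) reduce the feedback loop with forward D4 and return D5; result (2 - 2*s)/(3*s^2 + s + 2)
(2) sum the parallel branches D2, D3, [D4/(1+D4*D5)]; result (-7*s^4 - 26*s^3 + 33*s^2 - 36*s + 24)/(6*s^5 + 5*s^4 - 22*s^3 + 5*s^2 - 14*s + 8)
(3) reduce the series chain D1, (D2+D3+[D4/(1+D4*D5)]); result (-7*s^4 - 26*s^3 + 33*s^2 - 36*s + 24)/(12*s^5 + 10*s^4 - 44*s^3 + 10*s^2 - 28*s + 16)
That last expression is T(s), already simplified. Scaling its denominator by 1/12 (the reciprocal of the leading coefficient) yields the monic denominator.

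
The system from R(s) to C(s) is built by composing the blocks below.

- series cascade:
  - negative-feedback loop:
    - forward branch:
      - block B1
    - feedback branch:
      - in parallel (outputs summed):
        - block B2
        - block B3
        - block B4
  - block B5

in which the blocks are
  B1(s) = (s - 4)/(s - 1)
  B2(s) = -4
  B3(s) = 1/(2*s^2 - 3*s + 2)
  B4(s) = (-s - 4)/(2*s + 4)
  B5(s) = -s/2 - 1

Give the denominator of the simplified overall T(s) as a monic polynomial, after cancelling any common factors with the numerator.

Reducing step by step:

Step 1: reduce the parallel group B2, B3, B4 gives (-18*s^3 - 13*s^2 + 44*s - 36)/(4*s^3 + 2*s^2 - 8*s + 8)
Step 2: apply the feedback formula to B1, (B2+B3+B4) gives (-4*s^4 + 14*s^3 + 16*s^2 - 40*s + 32)/(14*s^4 - 57*s^3 - 86*s^2 + 196*s - 136)
Step 3: multiply [B1/(1+B1*(B2+B3+B4))], B5 (series) gives (2*s^5 - 3*s^4 - 22*s^3 + 4*s^2 + 24*s - 32)/(14*s^4 - 57*s^3 - 86*s^2 + 196*s - 136)
That last expression is T(s), already simplified. Scaling its denominator by 1/14 (the reciprocal of the leading coefficient) yields the monic denominator.

Answer: s^4 - 57*s^3/14 - 43*s^2/7 + 14*s - 68/7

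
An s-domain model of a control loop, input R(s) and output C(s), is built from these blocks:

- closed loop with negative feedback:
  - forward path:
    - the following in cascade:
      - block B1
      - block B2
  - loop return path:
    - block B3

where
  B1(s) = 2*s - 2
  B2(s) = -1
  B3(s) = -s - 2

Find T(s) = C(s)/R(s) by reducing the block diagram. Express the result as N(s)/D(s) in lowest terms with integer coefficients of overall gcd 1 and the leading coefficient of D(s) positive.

Step 1. series reduction of B1, B2 -> 2 - 2*s
Step 2. reduce the feedback loop with forward (B1*B2) and return B3 - this is the overall T(s), already in the required normalized form

Final answer: (2 - 2*s)/(2*s^2 + 2*s - 3)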